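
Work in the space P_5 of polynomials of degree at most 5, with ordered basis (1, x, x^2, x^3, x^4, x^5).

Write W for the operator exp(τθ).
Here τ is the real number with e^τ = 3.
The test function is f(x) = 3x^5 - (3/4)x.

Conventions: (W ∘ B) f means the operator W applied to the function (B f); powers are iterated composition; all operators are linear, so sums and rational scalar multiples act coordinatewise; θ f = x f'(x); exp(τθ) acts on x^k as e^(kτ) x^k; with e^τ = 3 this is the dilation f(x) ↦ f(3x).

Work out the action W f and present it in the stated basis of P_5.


exp(τθ) x^k = e^(kτ) x^k; with e^τ = 3 this sends x^k to 3^k x^k
x ↦ 3 x
x^5 ↦ 243 x^5
applying this coordinatewise to f: exp(τθ) f = 729x^5 - (9/4)x

g(x) = 729x^5 - (9/4)x


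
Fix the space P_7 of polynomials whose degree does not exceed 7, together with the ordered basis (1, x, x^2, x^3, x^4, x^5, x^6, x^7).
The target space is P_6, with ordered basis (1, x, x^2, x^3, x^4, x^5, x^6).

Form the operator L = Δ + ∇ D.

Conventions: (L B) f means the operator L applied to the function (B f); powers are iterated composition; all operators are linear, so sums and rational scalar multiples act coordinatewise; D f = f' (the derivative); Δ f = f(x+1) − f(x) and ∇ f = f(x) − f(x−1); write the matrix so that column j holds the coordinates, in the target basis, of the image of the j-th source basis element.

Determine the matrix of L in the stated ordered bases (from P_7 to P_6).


image of 1: 0
image of x: 1
image of x^2: 2x + 3
image of x^3: 3x^2 + 9x - 2
image of x^4: 4x^3 + 18x^2 - 8x + 5
image of x^5: 5x^4 + 30x^3 - 20x^2 + 25x - 4
image of x^6: 6x^5 + 45x^4 - 40x^3 + 75x^2 - 24x + 7
image of x^7: 7x^6 + 63x^5 - 70x^4 + 175x^3 - 84x^2 + 49x - 6
each image's coordinates form column j of the matrix

the matrix is [[0, 1, 3, -2, 5, -4, 7, -6]; [0, 0, 2, 9, -8, 25, -24, 49]; [0, 0, 0, 3, 18, -20, 75, -84]; [0, 0, 0, 0, 4, 30, -40, 175]; [0, 0, 0, 0, 0, 5, 45, -70]; [0, 0, 0, 0, 0, 0, 6, 63]; [0, 0, 0, 0, 0, 0, 0, 7]] (rows listed top to bottom)


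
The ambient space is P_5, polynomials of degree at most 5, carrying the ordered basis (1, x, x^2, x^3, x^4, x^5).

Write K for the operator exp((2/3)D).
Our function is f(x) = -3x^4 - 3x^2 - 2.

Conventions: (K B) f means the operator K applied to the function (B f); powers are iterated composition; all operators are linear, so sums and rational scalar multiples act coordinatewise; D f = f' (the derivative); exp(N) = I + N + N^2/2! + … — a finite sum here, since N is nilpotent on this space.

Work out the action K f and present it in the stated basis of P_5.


order-1 term: -8x^3 - 4x
order-2 term: -8x^2 - 4/3
order-3 term: -(32/9)x
order-4 term: -16/27
the series for exp((2/3)D) f terminates at order 4
exp((2/3)D) f = -3x^4 - 8x^3 - 11x^2 - (68/9)x - 106/27

g(x) = -3x^4 - 8x^3 - 11x^2 - (68/9)x - 106/27


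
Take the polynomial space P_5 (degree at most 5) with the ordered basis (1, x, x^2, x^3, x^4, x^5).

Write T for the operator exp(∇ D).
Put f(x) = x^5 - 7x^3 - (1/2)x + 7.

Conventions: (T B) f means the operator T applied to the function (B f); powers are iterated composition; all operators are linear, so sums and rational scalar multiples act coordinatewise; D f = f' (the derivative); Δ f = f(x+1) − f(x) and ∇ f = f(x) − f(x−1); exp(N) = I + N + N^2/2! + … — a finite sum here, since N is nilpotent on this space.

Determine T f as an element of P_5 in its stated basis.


g(x) = x^5 + 13x^3 - 30x^2 + (75/2)x - 37

order-1 term: 20x^3 - 30x^2 - 22x + 16
order-2 term: 60x - 60
the series for exp(∇ D) f terminates at order 2
exp(∇ D) f = x^5 + 13x^3 - 30x^2 + (75/2)x - 37


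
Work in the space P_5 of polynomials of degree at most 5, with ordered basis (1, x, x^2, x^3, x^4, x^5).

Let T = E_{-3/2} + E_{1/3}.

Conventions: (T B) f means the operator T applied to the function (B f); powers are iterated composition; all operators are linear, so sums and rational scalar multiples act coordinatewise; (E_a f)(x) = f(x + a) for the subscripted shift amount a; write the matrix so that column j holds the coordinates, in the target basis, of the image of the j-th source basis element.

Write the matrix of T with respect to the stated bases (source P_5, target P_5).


the matrix is [[2, -7/6, 85/36, -721/216, 6577/1296, -59017/7776]; [0, 2, -7/3, 85/12, -721/54, 32885/1296]; [0, 0, 2, -7/2, 85/6, -3605/108]; [0, 0, 0, 2, -14/3, 425/18]; [0, 0, 0, 0, 2, -35/6]; [0, 0, 0, 0, 0, 2]] (rows listed top to bottom)

image of 1: 2
image of x: 2x - 7/6
image of x^2: 2x^2 - (7/3)x + 85/36
image of x^3: 2x^3 - (7/2)x^2 + (85/12)x - 721/216
image of x^4: 2x^4 - (14/3)x^3 + (85/6)x^2 - (721/54)x + 6577/1296
image of x^5: 2x^5 - (35/6)x^4 + (425/18)x^3 - (3605/108)x^2 + (32885/1296)x - 59017/7776
each image's coordinates form column j of the matrix


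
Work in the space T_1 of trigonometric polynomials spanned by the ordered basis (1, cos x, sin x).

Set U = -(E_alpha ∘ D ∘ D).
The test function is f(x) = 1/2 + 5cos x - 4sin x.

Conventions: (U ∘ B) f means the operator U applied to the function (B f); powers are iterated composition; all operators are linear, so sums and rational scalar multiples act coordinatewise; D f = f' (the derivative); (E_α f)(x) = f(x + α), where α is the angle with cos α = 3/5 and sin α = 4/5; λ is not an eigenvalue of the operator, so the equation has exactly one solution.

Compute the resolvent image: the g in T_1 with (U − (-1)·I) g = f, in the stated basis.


write g with unknown coordinates in the stated basis and equate coefficients in (U − (-1)·I) g = f
solving from the highest basis element down gives g = 1/2 + (7/2)cos x - (3/4)sin x
check: U g = (3/2)cos x - (13/4)sin x
so U g − (-1)·g = 1/2 + 5cos x - 4sin x = f ✓

the result is g(x) = 1/2 + (7/2)cos x - (3/4)sin x


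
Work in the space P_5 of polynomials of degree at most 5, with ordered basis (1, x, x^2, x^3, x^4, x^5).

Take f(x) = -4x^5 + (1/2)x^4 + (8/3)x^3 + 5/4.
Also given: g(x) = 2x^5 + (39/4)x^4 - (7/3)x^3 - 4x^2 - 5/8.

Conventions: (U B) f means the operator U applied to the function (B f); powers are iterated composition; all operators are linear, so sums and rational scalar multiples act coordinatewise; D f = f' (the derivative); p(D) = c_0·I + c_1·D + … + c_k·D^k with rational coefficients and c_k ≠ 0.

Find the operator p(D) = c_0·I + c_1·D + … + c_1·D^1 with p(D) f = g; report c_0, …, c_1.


D^0 f = -4x^5 + (1/2)x^4 + (8/3)x^3 + 5/4
D^1 f = -20x^4 + 2x^3 + 8x^2
matching coefficients of g against c_0 f + c_1 Df + … from the top degree down determines the c_i
solution: c_0 = -1/2, c_1 = -1/2

p(D) = -(1/2)·I − (1/2)·D, i.e. c_0 = -1/2, c_1 = -1/2


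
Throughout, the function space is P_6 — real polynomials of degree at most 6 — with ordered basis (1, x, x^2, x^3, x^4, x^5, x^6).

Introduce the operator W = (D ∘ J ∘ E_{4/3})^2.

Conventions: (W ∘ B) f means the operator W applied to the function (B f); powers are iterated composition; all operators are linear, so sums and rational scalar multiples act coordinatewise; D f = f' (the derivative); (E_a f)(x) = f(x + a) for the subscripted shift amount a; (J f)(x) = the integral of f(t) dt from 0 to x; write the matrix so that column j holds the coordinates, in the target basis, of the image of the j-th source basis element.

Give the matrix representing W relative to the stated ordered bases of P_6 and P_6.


image of 1: 1
image of x: x + 8/3
image of x^2: x^2 + (16/3)x + 64/9
image of x^3: x^3 + 8x^2 + (64/3)x + 512/27
image of x^4: x^4 + (32/3)x^3 + (128/3)x^2 + (2048/27)x + 4096/81
image of x^5: x^5 + (40/3)x^4 + (640/9)x^3 + (5120/27)x^2 + (20480/81)x + 32768/243
image of x^6: x^6 + 16x^5 + (320/3)x^4 + (10240/27)x^3 + (20480/27)x^2 + (65536/81)x + 262144/729
each image's coordinates form column j of the matrix

the matrix is [[1, 8/3, 64/9, 512/27, 4096/81, 32768/243, 262144/729]; [0, 1, 16/3, 64/3, 2048/27, 20480/81, 65536/81]; [0, 0, 1, 8, 128/3, 5120/27, 20480/27]; [0, 0, 0, 1, 32/3, 640/9, 10240/27]; [0, 0, 0, 0, 1, 40/3, 320/3]; [0, 0, 0, 0, 0, 1, 16]; [0, 0, 0, 0, 0, 0, 1]] (rows listed top to bottom)


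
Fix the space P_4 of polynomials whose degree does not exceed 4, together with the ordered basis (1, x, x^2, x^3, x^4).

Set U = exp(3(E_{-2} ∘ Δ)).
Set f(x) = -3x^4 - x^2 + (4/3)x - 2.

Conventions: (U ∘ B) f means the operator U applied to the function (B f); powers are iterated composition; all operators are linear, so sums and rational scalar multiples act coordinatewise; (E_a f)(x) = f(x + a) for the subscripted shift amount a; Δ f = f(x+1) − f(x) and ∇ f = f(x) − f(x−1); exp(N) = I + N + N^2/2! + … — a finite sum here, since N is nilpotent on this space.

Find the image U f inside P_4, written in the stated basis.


order-1 term: -36x^3 + 162x^2 - 258x + 148
order-2 term: -162x^2 + 972x - 1494
order-3 term: -324x + 1458
order-4 term: -243
the series for exp(3(E_{-2} ∘ Δ)) f terminates at order 4
exp(3(E_{-2} ∘ Δ)) f = -3x^4 - 36x^3 - x^2 + (1174/3)x - 133

the result is g(x) = -3x^4 - 36x^3 - x^2 + (1174/3)x - 133


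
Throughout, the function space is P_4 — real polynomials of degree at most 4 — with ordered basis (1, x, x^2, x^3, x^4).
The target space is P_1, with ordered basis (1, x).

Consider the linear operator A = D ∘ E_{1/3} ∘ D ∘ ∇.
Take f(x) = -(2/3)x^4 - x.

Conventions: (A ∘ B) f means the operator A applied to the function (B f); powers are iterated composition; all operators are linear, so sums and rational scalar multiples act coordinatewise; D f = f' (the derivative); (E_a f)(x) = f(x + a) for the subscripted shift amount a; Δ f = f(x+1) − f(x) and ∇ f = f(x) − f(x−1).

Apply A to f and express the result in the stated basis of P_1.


∇ f = -(8/3)x^3 + 4x^2 - (8/3)x - 1/3
D ∇ f = -8x^2 + 8x - 8/3
E_{1/3} D ∇ f = -8x^2 + (8/3)x - 8/9
D E_{1/3} D ∇ f = -16x + 8/3

g(x) = -16x + 8/3


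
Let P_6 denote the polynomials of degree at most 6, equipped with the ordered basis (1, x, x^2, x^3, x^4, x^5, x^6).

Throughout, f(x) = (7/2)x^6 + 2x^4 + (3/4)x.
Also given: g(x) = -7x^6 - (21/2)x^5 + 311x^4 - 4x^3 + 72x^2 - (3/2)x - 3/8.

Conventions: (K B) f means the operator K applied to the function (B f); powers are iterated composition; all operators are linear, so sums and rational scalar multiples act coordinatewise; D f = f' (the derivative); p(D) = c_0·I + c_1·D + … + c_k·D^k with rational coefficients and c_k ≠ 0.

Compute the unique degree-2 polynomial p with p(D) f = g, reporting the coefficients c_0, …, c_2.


c_0 = -2, c_1 = -1/2, c_2 = 3

D^0 f = (7/2)x^6 + 2x^4 + (3/4)x
D^1 f = 21x^5 + 8x^3 + 3/4
D^2 f = 105x^4 + 24x^2
matching coefficients of g against c_0 f + c_1 Df + … from the top degree down determines the c_i
solution: c_0 = -2, c_1 = -1/2, c_2 = 3


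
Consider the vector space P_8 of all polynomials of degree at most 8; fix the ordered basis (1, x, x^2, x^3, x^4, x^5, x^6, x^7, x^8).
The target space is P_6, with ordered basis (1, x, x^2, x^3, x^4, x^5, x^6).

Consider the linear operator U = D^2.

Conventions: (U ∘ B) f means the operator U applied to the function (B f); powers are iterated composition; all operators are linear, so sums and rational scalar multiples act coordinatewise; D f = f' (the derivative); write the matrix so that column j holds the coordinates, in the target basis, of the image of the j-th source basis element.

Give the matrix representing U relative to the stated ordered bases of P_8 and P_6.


image of 1: 0
image of x: 0
image of x^2: 2
image of x^3: 6x
image of x^4: 12x^2
image of x^5: 20x^3
image of x^6: 30x^4
image of x^7: 42x^5
image of x^8: 56x^6
each image's coordinates form column j of the matrix

the matrix is [[0, 0, 2, 0, 0, 0, 0, 0, 0]; [0, 0, 0, 6, 0, 0, 0, 0, 0]; [0, 0, 0, 0, 12, 0, 0, 0, 0]; [0, 0, 0, 0, 0, 20, 0, 0, 0]; [0, 0, 0, 0, 0, 0, 30, 0, 0]; [0, 0, 0, 0, 0, 0, 0, 42, 0]; [0, 0, 0, 0, 0, 0, 0, 0, 56]] (rows listed top to bottom)


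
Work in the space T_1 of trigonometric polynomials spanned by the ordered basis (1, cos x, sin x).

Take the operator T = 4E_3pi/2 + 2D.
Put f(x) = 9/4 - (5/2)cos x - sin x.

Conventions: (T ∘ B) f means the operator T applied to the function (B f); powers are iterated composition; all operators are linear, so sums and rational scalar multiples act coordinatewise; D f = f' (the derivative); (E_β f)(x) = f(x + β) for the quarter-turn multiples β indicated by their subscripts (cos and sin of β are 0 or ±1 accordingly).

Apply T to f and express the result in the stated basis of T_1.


g(x) = 9 + 2cos x - 5sin x

E_3pi/2 f = 9/4 + cos x - (5/2)sin x
(4E_3pi/2) f = 9 + 4cos x - 10sin x
D f = -cos x + (5/2)sin x
(2D) f = -2cos x + 5sin x
(4E_3pi/2 + 2D) f = 9 + 2cos x - 5sin x


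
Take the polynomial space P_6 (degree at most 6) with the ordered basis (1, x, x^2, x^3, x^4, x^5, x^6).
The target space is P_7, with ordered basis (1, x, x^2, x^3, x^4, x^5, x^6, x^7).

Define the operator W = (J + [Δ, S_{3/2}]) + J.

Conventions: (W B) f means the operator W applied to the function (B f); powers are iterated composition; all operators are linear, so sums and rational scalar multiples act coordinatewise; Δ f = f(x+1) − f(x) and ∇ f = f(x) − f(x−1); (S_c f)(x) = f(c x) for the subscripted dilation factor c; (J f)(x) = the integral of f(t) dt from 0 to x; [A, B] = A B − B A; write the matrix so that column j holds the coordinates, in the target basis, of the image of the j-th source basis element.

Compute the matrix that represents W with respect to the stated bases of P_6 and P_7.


the matrix is [[0, 1/2, 5/4, 19/8, 65/16, 211/32, 665/64]; [2, 0, 3/2, 45/8, 57/4, 975/32, 1899/32]; [0, 1, 0, 27/8, 135/8, 855/16, 8775/64]; [0, 0, 2/3, 0, 27/4, 675/16, 2565/16]; [0, 0, 0, 1/2, 0, 405/32, 6075/64]; [0, 0, 0, 0, 2/5, 0, 729/32]; [0, 0, 0, 0, 0, 1/3, 0]; [0, 0, 0, 0, 0, 0, 2/7]] (rows listed top to bottom)

image of 1: 2x
image of x: x^2 + 1/2
image of x^2: (2/3)x^3 + (3/2)x + 5/4
image of x^3: (1/2)x^4 + (27/8)x^2 + (45/8)x + 19/8
image of x^4: (2/5)x^5 + (27/4)x^3 + (135/8)x^2 + (57/4)x + 65/16
image of x^5: (1/3)x^6 + (405/32)x^4 + (675/16)x^3 + (855/16)x^2 + (975/32)x + 211/32
image of x^6: (2/7)x^7 + (729/32)x^5 + (6075/64)x^4 + (2565/16)x^3 + (8775/64)x^2 + (1899/32)x + 665/64
each image's coordinates form column j of the matrix


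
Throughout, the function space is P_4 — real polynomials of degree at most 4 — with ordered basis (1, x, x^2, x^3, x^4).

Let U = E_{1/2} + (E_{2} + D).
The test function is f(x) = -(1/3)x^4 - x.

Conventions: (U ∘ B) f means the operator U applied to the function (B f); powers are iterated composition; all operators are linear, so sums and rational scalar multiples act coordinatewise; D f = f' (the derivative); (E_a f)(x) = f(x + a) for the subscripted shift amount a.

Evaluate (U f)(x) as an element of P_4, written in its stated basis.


E_{1/2} f = -(1/3)x^4 - (2/3)x^3 - (1/2)x^2 - (7/6)x - 25/48
E_{2} f = -(1/3)x^4 - (8/3)x^3 - 8x^2 - (35/3)x - 22/3
D f = -(4/3)x^3 - 1
(E_{2} + D) f = -(1/3)x^4 - 4x^3 - 8x^2 - (35/3)x - 25/3
(E_{1/2} + (E_{2} + D)) f = -(2/3)x^4 - (14/3)x^3 - (17/2)x^2 - (77/6)x - 425/48

the result is g(x) = -(2/3)x^4 - (14/3)x^3 - (17/2)x^2 - (77/6)x - 425/48


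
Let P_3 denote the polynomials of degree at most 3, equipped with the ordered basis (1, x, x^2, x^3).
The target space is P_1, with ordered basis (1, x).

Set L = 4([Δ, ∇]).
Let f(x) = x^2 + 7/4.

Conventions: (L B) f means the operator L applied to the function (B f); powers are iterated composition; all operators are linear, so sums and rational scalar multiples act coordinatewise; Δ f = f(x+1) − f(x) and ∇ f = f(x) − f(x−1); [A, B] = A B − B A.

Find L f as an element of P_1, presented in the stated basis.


∇ f = 2x - 1
Δ ∇ f = 2
Δ f = 2x + 1
∇ Δ f = 2
[Δ, ∇] f = 0
(4([Δ, ∇])) f = 0

the result is g(x) = 0


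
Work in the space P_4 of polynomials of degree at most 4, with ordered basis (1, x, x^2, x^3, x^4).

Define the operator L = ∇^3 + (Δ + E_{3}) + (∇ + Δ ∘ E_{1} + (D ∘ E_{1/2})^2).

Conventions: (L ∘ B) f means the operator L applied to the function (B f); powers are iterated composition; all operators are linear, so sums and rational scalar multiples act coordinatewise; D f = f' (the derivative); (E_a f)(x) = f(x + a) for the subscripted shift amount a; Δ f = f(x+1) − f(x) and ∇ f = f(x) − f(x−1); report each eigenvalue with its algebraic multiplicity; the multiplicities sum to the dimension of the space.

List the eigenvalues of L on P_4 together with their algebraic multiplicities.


image of 1: 1
image of x: x + 6
image of x^2: x^2 + 12x + 14
image of x^3: x^3 + 18x^2 + 42x + 48
image of x^4: x^4 + 24x^3 + 84x^2 + 192x + 72
the matrix is upper triangular; its diagonal is (1, 1, 1, 1, 1)
for a triangular matrix the eigenvalues are the diagonal entries, with algebraic multiplicity their repetition count

λ = 1 (multiplicity 5)


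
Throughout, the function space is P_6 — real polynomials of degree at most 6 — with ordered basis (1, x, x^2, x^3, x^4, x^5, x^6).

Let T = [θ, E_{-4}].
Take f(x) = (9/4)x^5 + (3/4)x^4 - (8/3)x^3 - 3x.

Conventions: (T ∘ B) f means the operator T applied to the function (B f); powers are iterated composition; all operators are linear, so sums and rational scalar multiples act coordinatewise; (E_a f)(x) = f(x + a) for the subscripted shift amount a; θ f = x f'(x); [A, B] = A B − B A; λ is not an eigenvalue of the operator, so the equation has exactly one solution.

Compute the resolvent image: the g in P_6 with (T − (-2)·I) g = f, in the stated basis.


write g with unknown coordinates in the stated basis and equate coefficients in (T − (-2)·I) g = f
solving from the highest basis element down gives g = (9/8)x^5 - (87/8)x^4 + (797/3)x^3 - 3718x^2 + (69357/2)x - 162797
check: T g = (45/2)x^4 - 534x^3 + 7436x^2 - 69360x + 325594
so T g − (-2)·g = (9/4)x^5 + (3/4)x^4 - (8/3)x^3 - 3x = f ✓

g(x) = (9/8)x^5 - (87/8)x^4 + (797/3)x^3 - 3718x^2 + (69357/2)x - 162797


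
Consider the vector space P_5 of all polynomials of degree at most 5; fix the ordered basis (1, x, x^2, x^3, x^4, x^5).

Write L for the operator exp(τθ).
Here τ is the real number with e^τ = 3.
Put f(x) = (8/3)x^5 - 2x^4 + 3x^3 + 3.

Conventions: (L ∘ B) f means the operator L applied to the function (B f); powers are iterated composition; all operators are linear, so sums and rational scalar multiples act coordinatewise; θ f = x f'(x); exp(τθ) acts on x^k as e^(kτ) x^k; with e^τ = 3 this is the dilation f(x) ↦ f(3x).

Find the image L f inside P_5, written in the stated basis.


g(x) = 648x^5 - 162x^4 + 81x^3 + 3

exp(τθ) x^k = e^(kτ) x^k; with e^τ = 3 this sends x^k to 3^k x^k
x^3 ↦ 27 x^3
x^4 ↦ 81 x^4
x^5 ↦ 243 x^5
applying this coordinatewise to f: exp(τθ) f = 648x^5 - 162x^4 + 81x^3 + 3


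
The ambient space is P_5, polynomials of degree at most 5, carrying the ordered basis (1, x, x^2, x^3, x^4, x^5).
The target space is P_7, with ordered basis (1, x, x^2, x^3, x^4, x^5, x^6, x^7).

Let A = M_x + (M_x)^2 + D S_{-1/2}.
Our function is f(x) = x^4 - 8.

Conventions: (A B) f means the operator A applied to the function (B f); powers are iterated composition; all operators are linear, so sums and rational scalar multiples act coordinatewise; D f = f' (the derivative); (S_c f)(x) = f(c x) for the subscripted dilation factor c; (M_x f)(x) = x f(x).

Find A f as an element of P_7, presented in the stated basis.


g(x) = x^6 + x^5 + (1/4)x^3 - 8x^2 - 8x

M_x f = x^5 - 8x
M_x f = x^5 - 8x
M_x M_x f = x^6 - 8x^2
S_{-1/2} f = (1/16)x^4 - 8
D S_{-1/2} f = (1/4)x^3
(M_x + (M_x)^2 + D S_{-1/2}) f = x^6 + x^5 + (1/4)x^3 - 8x^2 - 8x


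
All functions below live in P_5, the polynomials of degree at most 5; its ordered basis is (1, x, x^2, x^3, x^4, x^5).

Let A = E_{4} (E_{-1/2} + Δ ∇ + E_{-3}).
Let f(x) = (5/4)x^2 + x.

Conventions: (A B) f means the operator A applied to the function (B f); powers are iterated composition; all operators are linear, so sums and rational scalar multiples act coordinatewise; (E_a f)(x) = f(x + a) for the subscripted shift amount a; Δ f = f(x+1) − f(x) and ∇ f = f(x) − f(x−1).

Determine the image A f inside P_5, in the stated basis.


the image equals g(x) = (5/2)x^2 + (53/4)x + 377/16

E_{-1/2} f = (5/4)x^2 - (1/4)x - 3/16
∇ f = (5/2)x - 1/4
Δ ∇ f = 5/2
E_{-3} f = (5/4)x^2 - (13/2)x + 33/4
(E_{-1/2} + Δ ∇ + E_{-3}) f = (5/2)x^2 - (27/4)x + 169/16
E_{4} (E_{-1/2} + Δ ∇ + E_{-3}) f = (5/2)x^2 + (53/4)x + 377/16


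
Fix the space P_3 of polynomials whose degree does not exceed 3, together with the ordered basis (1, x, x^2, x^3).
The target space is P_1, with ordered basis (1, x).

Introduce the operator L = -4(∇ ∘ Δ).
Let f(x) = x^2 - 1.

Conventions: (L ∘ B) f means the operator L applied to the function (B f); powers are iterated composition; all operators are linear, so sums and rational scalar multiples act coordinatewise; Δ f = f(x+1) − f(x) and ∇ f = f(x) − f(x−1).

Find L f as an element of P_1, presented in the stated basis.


Δ f = 2x + 1
∇ Δ f = 2
(-4(∇ ∘ Δ)) f = -8

g(x) = -8


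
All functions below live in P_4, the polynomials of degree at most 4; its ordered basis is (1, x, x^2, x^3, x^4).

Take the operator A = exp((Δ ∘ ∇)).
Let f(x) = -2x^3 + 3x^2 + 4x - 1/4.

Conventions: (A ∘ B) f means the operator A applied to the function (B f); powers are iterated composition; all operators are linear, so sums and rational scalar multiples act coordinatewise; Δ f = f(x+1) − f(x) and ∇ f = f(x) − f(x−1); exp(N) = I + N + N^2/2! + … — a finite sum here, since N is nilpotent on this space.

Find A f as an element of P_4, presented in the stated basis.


order-1 term: -12x + 6
the series for exp((Δ ∘ ∇)) f terminates at order 1
exp((Δ ∘ ∇)) f = -2x^3 + 3x^2 - 8x + 23/4

the result is g(x) = -2x^3 + 3x^2 - 8x + 23/4


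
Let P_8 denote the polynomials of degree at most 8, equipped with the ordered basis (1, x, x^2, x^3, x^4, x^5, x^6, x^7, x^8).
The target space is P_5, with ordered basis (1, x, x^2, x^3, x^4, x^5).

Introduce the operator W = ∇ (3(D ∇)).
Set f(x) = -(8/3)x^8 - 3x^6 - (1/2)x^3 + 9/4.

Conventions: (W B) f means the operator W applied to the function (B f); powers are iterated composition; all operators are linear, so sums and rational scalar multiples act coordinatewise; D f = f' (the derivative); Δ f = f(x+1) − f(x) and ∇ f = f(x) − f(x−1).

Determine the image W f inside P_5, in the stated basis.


∇ f = -(64/3)x^7 + (224/3)x^6 - (502/3)x^5 + (695/3)x^4 - (628/3)x^3 + (709/6)x^2 - (227/6)x + 31/6
D ∇ f = -(448/3)x^6 + 448x^5 - (2510/3)x^4 + (2780/3)x^3 - 628x^2 + (709/3)x - 227/6
(3(D ∇)) f = -448x^6 + 1344x^5 - 2510x^4 + 2780x^3 - 1884x^2 + 709x - 227/2
∇ (3(D ∇)) f = -2688x^5 + 13440x^4 - 32440x^3 + 43560x^2 - 31556x + 9675

the image equals g(x) = -2688x^5 + 13440x^4 - 32440x^3 + 43560x^2 - 31556x + 9675


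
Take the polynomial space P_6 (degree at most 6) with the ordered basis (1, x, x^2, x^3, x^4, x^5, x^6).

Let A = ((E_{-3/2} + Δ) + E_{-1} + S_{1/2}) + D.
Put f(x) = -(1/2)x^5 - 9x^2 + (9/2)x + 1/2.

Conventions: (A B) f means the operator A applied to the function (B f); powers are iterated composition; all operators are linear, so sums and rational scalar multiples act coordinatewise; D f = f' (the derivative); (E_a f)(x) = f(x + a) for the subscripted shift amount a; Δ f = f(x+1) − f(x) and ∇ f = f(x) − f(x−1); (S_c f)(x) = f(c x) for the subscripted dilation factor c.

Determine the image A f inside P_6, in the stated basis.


the result is g(x) = -(65/64)x^5 + (5/4)x^4 - (85/4)x^3 - (27/8)x^2 + (83/32)x - 2253/64

E_{-3/2} f = -(1/2)x^5 + (15/4)x^4 - (45/4)x^3 + (63/8)x^2 + (603/32)x - 1453/64
Δ f = -(5/2)x^4 - 5x^3 - 5x^2 - (41/2)x - 5
(E_{-3/2} + Δ) f = -(1/2)x^5 + (5/4)x^4 - (65/4)x^3 + (23/8)x^2 - (53/32)x - 1773/64
E_{-1} f = -(1/2)x^5 + (5/2)x^4 - 5x^3 - 4x^2 + 20x - 25/2
S_{1/2} f = -(1/64)x^5 - (9/4)x^2 + (9/4)x + 1/2
((E_{-3/2} + Δ) + E_{-1} + S_{1/2}) f = -(65/64)x^5 + (15/4)x^4 - (85/4)x^3 - (27/8)x^2 + (659/32)x - 2541/64
D f = -(5/2)x^4 - 18x + 9/2
(((E_{-3/2} + Δ) + E_{-1} + S_{1/2}) + D) f = -(65/64)x^5 + (5/4)x^4 - (85/4)x^3 - (27/8)x^2 + (83/32)x - 2253/64


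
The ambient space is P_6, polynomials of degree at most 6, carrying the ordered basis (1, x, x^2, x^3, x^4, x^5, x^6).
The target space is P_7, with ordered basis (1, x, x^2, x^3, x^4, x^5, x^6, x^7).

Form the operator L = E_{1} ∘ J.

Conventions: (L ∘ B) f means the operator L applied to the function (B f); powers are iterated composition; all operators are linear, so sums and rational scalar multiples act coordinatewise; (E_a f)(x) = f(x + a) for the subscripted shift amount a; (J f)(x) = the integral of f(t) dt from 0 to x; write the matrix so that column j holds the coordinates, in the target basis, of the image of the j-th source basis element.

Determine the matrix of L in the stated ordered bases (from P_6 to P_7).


the matrix is [[1, 1/2, 1/3, 1/4, 1/5, 1/6, 1/7]; [1, 1, 1, 1, 1, 1, 1]; [0, 1/2, 1, 3/2, 2, 5/2, 3]; [0, 0, 1/3, 1, 2, 10/3, 5]; [0, 0, 0, 1/4, 1, 5/2, 5]; [0, 0, 0, 0, 1/5, 1, 3]; [0, 0, 0, 0, 0, 1/6, 1]; [0, 0, 0, 0, 0, 0, 1/7]] (rows listed top to bottom)

image of 1: x + 1
image of x: (1/2)x^2 + x + 1/2
image of x^2: (1/3)x^3 + x^2 + x + 1/3
image of x^3: (1/4)x^4 + x^3 + (3/2)x^2 + x + 1/4
image of x^4: (1/5)x^5 + x^4 + 2x^3 + 2x^2 + x + 1/5
image of x^5: (1/6)x^6 + x^5 + (5/2)x^4 + (10/3)x^3 + (5/2)x^2 + x + 1/6
image of x^6: (1/7)x^7 + x^6 + 3x^5 + 5x^4 + 5x^3 + 3x^2 + x + 1/7
each image's coordinates form column j of the matrix


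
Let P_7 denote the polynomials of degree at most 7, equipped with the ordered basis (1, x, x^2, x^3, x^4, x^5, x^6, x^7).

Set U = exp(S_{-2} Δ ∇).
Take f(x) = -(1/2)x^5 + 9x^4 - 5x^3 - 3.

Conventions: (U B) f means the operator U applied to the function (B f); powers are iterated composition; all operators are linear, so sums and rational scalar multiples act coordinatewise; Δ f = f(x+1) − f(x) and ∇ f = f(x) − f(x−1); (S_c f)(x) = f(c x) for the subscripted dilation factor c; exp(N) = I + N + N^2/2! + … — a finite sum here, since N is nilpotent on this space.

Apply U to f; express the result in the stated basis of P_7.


the result is g(x) = -(1/2)x^5 + 9x^4 + 75x^3 + 432x^2 - 410x + 447

order-1 term: 80x^3 + 432x^2 + 70x + 18
order-2 term: -480x + 432
the series for exp(S_{-2} Δ ∇) f terminates at order 2
exp(S_{-2} Δ ∇) f = -(1/2)x^5 + 9x^4 + 75x^3 + 432x^2 - 410x + 447


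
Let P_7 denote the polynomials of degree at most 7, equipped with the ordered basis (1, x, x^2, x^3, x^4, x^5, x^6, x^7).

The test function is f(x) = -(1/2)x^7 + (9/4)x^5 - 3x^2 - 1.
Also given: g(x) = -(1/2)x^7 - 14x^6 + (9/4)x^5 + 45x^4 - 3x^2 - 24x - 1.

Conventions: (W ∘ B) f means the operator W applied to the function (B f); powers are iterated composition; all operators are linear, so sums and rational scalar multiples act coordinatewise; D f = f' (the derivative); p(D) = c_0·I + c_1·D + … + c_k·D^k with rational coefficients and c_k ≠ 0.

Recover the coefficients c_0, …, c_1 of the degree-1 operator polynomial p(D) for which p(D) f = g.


c_0 = 1, c_1 = 4

D^0 f = -(1/2)x^7 + (9/4)x^5 - 3x^2 - 1
D^1 f = -(7/2)x^6 + (45/4)x^4 - 6x
matching coefficients of g against c_0 f + c_1 Df + … from the top degree down determines the c_i
solution: c_0 = 1, c_1 = 4


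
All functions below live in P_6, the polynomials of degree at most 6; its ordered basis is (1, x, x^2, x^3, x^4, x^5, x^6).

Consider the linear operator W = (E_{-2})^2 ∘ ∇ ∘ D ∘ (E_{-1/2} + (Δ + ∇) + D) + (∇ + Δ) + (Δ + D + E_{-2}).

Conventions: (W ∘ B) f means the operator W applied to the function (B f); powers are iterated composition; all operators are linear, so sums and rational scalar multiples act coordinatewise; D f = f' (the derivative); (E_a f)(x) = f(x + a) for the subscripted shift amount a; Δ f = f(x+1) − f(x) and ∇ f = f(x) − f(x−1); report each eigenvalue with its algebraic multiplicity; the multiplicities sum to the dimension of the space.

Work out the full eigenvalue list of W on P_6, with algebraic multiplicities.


λ = 1 (multiplicity 7)

image of 1: 1
image of x: x + 2
image of x^2: x^2 + 4x + 7
image of x^3: x^3 + 6x^2 + 21x - 17
image of x^4: x^4 + 8x^3 + 42x^2 - 68x - 6
image of x^5: x^5 + 10x^4 + 70x^3 - 170x^2 - 30x + 1146
image of x^6: x^6 + 12x^5 + 105x^4 - 340x^3 - 90x^2 + 6876x - 120797/8
the matrix is upper triangular; its diagonal is (1, 1, 1, 1, 1, 1, 1)
for a triangular matrix the eigenvalues are the diagonal entries, with algebraic multiplicity their repetition count


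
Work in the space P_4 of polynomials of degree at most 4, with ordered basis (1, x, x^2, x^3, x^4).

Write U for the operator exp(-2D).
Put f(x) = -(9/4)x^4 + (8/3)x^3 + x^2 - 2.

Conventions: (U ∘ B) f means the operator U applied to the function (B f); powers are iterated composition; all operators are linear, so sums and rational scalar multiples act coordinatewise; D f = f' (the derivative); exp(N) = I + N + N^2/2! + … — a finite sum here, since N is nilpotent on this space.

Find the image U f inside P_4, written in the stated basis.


g(x) = -(9/4)x^4 + (62/3)x^3 - 69x^2 + 100x - 166/3

order-1 term: 18x^3 - 16x^2 - 4x
order-2 term: -54x^2 + 32x + 4
order-3 term: 72x - 64/3
order-4 term: -36
the series for exp(-2D) f terminates at order 4
exp(-2D) f = -(9/4)x^4 + (62/3)x^3 - 69x^2 + 100x - 166/3


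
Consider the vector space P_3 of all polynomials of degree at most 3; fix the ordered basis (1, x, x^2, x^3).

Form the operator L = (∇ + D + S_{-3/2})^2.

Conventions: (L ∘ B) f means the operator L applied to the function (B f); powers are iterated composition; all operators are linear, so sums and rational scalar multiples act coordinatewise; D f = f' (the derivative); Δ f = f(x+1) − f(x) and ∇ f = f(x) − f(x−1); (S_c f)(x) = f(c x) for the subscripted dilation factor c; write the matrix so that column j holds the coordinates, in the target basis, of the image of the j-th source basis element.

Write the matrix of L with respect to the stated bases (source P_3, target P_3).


image of 1: 1
image of x: (9/4)x - 1
image of x^2: (81/16)x^2 + 3x + 19/4
image of x^3: (729/64)x^3 - (27/4)x^2 + (309/8)x - 115/8
each image's coordinates form column j of the matrix

the matrix is [[1, -1, 19/4, -115/8]; [0, 9/4, 3, 309/8]; [0, 0, 81/16, -27/4]; [0, 0, 0, 729/64]] (rows listed top to bottom)


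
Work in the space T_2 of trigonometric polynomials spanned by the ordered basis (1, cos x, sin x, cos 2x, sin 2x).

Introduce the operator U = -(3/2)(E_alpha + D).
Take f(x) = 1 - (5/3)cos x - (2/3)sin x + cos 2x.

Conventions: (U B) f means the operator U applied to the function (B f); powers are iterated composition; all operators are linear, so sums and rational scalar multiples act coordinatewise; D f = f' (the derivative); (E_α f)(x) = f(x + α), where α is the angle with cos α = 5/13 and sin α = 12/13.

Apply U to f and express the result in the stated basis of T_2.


E_alpha f = 1 - (49/39)cos x + (50/39)sin x - (119/169)cos 2x - (120/169)sin 2x
D f = -(2/3)cos x + (5/3)sin x - 2sin 2x
(E_alpha + D) f = 1 - (25/13)cos x + (115/39)sin x - (119/169)cos 2x - (458/169)sin 2x
(-(3/2)(E_alpha + D)) f = -3/2 + (75/26)cos x - (115/26)sin x + (357/338)cos 2x + (687/169)sin 2x

g(x) = -3/2 + (75/26)cos x - (115/26)sin x + (357/338)cos 2x + (687/169)sin 2x


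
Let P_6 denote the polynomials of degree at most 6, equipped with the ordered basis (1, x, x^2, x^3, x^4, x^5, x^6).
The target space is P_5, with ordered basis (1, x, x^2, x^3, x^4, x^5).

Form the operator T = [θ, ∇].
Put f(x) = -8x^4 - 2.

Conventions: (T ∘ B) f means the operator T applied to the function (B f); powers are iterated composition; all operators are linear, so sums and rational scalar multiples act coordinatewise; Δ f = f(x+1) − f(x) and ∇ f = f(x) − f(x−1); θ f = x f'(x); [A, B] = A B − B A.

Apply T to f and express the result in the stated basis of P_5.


∇ f = -32x^3 + 48x^2 - 32x + 8
θ ∇ f = -96x^3 + 96x^2 - 32x
θ f = -32x^4
∇ θ f = -128x^3 + 192x^2 - 128x + 32
[θ, ∇] f = 32x^3 - 96x^2 + 96x - 32

the result is g(x) = 32x^3 - 96x^2 + 96x - 32


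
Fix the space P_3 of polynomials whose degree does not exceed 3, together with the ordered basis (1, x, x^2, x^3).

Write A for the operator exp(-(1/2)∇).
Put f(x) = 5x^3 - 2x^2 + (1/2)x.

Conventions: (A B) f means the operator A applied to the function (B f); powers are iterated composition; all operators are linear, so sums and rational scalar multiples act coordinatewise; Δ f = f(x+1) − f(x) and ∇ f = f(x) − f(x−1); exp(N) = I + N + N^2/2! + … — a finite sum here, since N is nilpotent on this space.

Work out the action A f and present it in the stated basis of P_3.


the result is g(x) = 5x^3 - (19/2)x^2 + (55/4)x - 69/8

order-1 term: -(15/2)x^2 + (19/2)x - 15/4
order-2 term: (15/4)x - 17/4
order-3 term: -5/8
the series for exp(-(1/2)∇) f terminates at order 3
exp(-(1/2)∇) f = 5x^3 - (19/2)x^2 + (55/4)x - 69/8


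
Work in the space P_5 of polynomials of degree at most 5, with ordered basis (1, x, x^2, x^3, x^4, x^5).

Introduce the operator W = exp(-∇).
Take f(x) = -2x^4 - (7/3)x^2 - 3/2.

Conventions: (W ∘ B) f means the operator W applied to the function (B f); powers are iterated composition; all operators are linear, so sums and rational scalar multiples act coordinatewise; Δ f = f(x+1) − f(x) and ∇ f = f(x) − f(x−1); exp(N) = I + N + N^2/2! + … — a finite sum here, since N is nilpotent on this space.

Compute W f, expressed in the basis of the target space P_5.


order-1 term: 8x^3 - 12x^2 + (38/3)x - 13/3
order-2 term: -12x^2 + 24x - 49/3
order-3 term: 8x - 12
order-4 term: -2
the series for exp(-∇) f terminates at order 4
exp(-∇) f = -2x^4 + 8x^3 - (79/3)x^2 + (134/3)x - 217/6

g(x) = -2x^4 + 8x^3 - (79/3)x^2 + (134/3)x - 217/6


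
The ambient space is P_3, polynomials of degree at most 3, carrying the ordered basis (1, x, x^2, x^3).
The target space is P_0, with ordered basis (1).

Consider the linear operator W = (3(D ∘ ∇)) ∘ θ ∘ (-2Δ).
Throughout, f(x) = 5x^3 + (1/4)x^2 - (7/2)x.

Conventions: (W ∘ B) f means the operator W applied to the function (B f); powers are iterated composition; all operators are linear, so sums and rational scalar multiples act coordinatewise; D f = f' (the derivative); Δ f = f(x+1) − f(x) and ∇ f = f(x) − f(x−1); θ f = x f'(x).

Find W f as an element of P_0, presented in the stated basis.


the result is g(x) = -360

Δ f = 15x^2 + (31/2)x + 7/4
(-2Δ) f = -30x^2 - 31x - 7/2
θ (-2Δ) f = -60x^2 - 31x
∇ (θ ∘ (-2Δ)) f = -120x + 29
D ∇ (θ ∘ (-2Δ)) f = -120
(3(D ∘ ∇)) (θ ∘ (-2Δ)) f = -360


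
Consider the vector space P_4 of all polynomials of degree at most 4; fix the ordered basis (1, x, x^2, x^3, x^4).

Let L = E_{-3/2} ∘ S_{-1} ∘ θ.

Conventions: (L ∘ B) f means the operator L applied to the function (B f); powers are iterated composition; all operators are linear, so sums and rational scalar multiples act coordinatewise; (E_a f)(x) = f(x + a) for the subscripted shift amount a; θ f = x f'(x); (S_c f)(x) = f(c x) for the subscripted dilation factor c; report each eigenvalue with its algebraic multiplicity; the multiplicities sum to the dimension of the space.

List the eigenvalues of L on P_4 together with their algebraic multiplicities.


λ = -3 (multiplicity 1), λ = -1 (multiplicity 1), λ = 0 (multiplicity 1), λ = 2 (multiplicity 1), λ = 4 (multiplicity 1)

image of 1: 0
image of x: -x + 3/2
image of x^2: 2x^2 - 6x + 9/2
image of x^3: -3x^3 + (27/2)x^2 - (81/4)x + 81/8
image of x^4: 4x^4 - 24x^3 + 54x^2 - 54x + 81/4
the matrix is upper triangular; its diagonal is (0, -1, 2, -3, 4)
for a triangular matrix the eigenvalues are the diagonal entries, with algebraic multiplicity their repetition count


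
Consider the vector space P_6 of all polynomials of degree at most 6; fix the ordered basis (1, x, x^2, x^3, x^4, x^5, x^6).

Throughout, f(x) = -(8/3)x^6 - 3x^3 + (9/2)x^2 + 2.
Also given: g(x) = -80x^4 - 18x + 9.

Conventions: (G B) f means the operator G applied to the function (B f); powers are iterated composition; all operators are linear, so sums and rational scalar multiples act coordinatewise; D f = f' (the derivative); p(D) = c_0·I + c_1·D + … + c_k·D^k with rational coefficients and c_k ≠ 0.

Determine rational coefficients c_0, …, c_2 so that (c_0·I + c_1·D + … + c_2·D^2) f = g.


D^0 f = -(8/3)x^6 - 3x^3 + (9/2)x^2 + 2
D^1 f = -16x^5 - 9x^2 + 9x
D^2 f = -80x^4 - 18x + 9
matching coefficients of g against c_0 f + c_1 Df + … from the top degree down determines the c_i
solution: c_0 = 0, c_1 = 0, c_2 = 1

p(D) = D^2, i.e. c_0 = 0, c_1 = 0, c_2 = 1


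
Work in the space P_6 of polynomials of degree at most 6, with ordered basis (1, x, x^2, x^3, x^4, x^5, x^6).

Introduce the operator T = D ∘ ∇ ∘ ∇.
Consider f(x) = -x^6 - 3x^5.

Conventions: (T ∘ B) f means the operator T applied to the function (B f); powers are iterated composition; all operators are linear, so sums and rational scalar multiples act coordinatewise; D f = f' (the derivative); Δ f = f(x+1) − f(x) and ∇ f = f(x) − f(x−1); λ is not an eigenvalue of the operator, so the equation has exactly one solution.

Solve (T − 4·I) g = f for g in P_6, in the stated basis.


write g with unknown coordinates in the stated basis and equate coefficients in (T − 4·I) g = f
solving from the highest basis element down gives g = (1/4)x^6 + (3/4)x^5 + (15/2)x^3 - (45/4)x^2 + (15/4)x + 105/8
check: T g = 30x^3 - 45x^2 + 15x + 105/2
so T g − 4·g = -x^6 - 3x^5 = f ✓

g(x) = (1/4)x^6 + (3/4)x^5 + (15/2)x^3 - (45/4)x^2 + (15/4)x + 105/8


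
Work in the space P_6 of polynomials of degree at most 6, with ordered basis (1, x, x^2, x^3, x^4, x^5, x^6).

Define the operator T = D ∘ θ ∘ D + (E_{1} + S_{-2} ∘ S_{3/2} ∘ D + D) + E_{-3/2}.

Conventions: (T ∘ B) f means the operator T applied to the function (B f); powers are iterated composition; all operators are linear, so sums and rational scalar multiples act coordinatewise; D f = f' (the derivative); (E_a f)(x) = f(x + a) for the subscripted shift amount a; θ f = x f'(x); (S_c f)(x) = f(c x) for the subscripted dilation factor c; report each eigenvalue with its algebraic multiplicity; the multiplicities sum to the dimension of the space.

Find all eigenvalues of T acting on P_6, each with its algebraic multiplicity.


λ = 2 (multiplicity 7)

image of 1: 2
image of x: 2x + 3/2
image of x^2: 2x^2 - 5x + 21/4
image of x^3: 2x^3 + (57/2)x^2 + (87/4)x - 19/8
image of x^4: 2x^4 - 106x^3 + (111/2)x^2 - (19/2)x + 97/16
image of x^5: 2x^5 + (815/2)x^4 + (225/2)x^3 - (95/4)x^2 + (485/16)x - 211/32
image of x^6: 2x^6 - 1455x^5 + (795/4)x^4 - (95/2)x^3 + (1455/16)x^2 - (633/16)x + 793/64
the matrix is upper triangular; its diagonal is (2, 2, 2, 2, 2, 2, 2)
for a triangular matrix the eigenvalues are the diagonal entries, with algebraic multiplicity their repetition count


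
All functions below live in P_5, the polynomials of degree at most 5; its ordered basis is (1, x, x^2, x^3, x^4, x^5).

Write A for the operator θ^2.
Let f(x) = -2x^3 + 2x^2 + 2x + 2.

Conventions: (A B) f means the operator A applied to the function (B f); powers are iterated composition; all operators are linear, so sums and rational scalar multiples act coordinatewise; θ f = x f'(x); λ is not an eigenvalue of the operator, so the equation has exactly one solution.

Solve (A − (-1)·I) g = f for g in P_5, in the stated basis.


write g with unknown coordinates in the stated basis and equate coefficients in (A − (-1)·I) g = f
solving from the highest basis element down gives g = -(1/5)x^3 + (2/5)x^2 + x + 2
check: A g = -(9/5)x^3 + (8/5)x^2 + x
so A g − (-1)·g = -2x^3 + 2x^2 + 2x + 2 = f ✓

the result is g(x) = -(1/5)x^3 + (2/5)x^2 + x + 2


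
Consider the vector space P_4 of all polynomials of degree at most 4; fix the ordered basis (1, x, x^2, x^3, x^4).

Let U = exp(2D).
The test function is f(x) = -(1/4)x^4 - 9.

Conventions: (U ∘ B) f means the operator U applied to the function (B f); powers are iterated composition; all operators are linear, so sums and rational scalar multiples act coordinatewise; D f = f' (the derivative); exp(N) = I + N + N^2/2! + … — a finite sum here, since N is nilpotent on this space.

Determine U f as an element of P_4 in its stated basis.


order-1 term: -2x^3
order-2 term: -6x^2
order-3 term: -8x
order-4 term: -4
the series for exp(2D) f terminates at order 4
exp(2D) f = -(1/4)x^4 - 2x^3 - 6x^2 - 8x - 13

g(x) = -(1/4)x^4 - 2x^3 - 6x^2 - 8x - 13
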